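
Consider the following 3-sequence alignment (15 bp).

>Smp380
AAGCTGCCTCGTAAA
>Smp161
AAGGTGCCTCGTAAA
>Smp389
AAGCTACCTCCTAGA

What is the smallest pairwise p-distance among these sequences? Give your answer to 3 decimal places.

0.067

Pairwise Hamming distances:
  Smp380 vs Smp161: 1
  Smp380 vs Smp389: 3
  Smp161 vs Smp389: 4
The smallest is 1 mismatch, between Smp380 and Smp161; p = 1/15 = 0.067.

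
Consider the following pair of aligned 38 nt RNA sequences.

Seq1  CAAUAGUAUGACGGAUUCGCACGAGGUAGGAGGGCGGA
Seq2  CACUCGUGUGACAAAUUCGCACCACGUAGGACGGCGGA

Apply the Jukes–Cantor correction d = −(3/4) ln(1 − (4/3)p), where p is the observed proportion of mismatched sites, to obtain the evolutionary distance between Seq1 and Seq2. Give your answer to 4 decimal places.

Mismatches occur at site 3 (A↔C), site 5 (A↔C), site 8 (A↔G), site 13 (G↔A), site 14 (G↔A), site 23 (G↔C), site 25 (G↔C), site 32 (G↔C).
p = 8/38 = 0.210526.
d = −0.75 · ln(1 − (4/3)·0.210526) = −0.75 · ln(0.719299) = −0.75 · (-0.329478) = 0.2471.

0.2471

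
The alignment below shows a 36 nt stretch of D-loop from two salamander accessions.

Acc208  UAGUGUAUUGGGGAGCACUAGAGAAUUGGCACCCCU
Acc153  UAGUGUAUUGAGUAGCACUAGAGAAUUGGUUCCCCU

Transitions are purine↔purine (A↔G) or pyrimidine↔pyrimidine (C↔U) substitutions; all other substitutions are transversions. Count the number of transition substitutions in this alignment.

Differing sites — 11:G/A (Ti); 13:G/U (Tv); 30:C/U (Ti); 31:A/U (Tv).
Of the 4 differences, 2 transitions and 2 transversions, so the answer is 2.

2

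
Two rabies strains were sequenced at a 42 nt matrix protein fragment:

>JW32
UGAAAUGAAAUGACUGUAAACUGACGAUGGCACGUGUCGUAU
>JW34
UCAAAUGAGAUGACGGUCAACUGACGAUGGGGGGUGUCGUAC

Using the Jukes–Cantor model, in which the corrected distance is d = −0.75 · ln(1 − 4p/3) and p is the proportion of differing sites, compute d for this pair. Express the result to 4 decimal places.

Differing sites — 2:G/C; 9:A/G; 15:U/G; 18:A/C; 31:C/G; 32:A/G; 33:C/G; 42:U/C.
p = 8/42 = 0.190476.
d = −0.75 · ln(1 − (4/3)·0.190476) = −0.75 · ln(0.746032) = −0.75 · (-0.292987) = 0.2197.

0.2197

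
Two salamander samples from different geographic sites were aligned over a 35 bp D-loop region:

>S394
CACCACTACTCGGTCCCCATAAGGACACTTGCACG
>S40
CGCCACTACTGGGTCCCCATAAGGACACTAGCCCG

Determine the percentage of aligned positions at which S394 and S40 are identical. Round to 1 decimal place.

Differing sites — 2:A/G; 11:C/G; 30:T/A; 33:A/C.
31 of the 35 sites match, so the percent identity is 31/35 × 100 = 88.6%.

88.6%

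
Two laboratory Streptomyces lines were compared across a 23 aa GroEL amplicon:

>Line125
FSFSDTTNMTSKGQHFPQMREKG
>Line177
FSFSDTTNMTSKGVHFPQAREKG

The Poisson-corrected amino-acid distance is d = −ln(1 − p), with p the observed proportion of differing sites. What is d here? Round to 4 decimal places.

The sequences differ at positions 14 (Q/V), 19 (M/A).
p = 2/23 = 0.086957.
d = −ln(1 − 0.086957) = −ln(0.913043) = 0.0910.

0.0910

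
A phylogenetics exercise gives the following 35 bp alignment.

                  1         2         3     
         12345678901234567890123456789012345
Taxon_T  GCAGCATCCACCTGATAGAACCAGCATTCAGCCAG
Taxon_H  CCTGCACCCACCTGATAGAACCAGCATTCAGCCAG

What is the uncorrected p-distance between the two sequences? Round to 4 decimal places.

Mismatches occur at site 1 (G↔C), site 3 (A↔T), site 7 (T↔C).
There are 3 differences over 35 sites, so p = 3/35 = 0.0857.

0.0857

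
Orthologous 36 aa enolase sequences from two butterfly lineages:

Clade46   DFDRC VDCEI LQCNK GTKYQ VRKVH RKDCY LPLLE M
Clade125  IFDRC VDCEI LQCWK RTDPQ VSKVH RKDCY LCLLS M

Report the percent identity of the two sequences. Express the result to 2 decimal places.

The sequences differ at positions 1 (D/I), 14 (N/W), 16 (G/R), 18 (K/D), 19 (Y/P), 22 (R/S), 32 (P/C), 35 (E/S).
28 of the 36 sites match, so the percent identity is 28/36 × 100 = 77.78%.

77.78%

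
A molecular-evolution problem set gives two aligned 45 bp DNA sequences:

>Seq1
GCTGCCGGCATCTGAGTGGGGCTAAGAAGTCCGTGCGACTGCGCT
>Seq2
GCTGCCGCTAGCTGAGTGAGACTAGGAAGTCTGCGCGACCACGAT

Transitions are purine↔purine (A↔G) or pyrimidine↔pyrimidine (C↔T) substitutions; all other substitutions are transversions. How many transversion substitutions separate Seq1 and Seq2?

Differing sites — 8:G/C (Tv); 9:C/T (Ti); 11:T/G (Tv); 19:G/A (Ti); 21:G/A (Ti); 25:A/G (Ti); 32:C/T (Ti); 34:T/C (Ti); 40:T/C (Ti); 41:G/A (Ti); 44:C/A (Tv).
Of the 11 differences, 8 transitions and 3 transversions, so the answer is 3.

3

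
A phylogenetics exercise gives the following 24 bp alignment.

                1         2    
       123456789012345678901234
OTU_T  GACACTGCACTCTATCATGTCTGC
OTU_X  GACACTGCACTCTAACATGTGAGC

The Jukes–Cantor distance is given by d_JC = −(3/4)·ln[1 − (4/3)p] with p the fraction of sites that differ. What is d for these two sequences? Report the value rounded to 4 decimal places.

0.1367

Mismatches occur at site 15 (T↔A), site 21 (C↔G), site 22 (T↔A).
p = 3/24 = 0.125000.
d = −0.75 · ln(1 − (4/3)·0.125000) = −0.75 · ln(0.833333) = −0.75 · (-0.182322) = 0.1367.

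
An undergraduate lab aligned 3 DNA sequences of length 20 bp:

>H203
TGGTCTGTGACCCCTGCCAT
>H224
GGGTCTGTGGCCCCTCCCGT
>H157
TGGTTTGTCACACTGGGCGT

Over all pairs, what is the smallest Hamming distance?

4

Pairwise Hamming distances:
  H203 vs H224: 4
  H203 vs H157: 7
  H224 vs H157: 9
The smallest is 4, between H203 and H224.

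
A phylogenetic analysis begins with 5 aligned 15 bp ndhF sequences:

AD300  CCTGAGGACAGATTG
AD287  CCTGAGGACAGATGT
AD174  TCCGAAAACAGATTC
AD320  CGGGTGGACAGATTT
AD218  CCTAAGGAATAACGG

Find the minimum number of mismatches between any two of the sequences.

Pairwise Hamming distances:
  AD300 vs AD287: 2
  AD300 vs AD174: 5
  AD300 vs AD320: 4
  AD300 vs AD218: 6
  AD287 vs AD174: 6
  AD287 vs AD320: 4
  AD287 vs AD218: 6
  AD174 vs AD320: 7
  AD174 vs AD218: 11
  AD320 vs AD218: 10
The smallest is 2, between AD300 and AD287.

2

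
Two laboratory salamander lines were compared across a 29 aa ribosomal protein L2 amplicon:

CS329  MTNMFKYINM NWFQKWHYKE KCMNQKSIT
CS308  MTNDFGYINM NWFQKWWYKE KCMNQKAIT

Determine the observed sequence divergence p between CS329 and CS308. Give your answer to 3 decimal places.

0.138

Mismatches occur at site 4 (M↔D), site 6 (K↔G), site 17 (H↔W), site 27 (S↔A).
There are 4 differences over 29 sites, so p = 4/29 = 0.138.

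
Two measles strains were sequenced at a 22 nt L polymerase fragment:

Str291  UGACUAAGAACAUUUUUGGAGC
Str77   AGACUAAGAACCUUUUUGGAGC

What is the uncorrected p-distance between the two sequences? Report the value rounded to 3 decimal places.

0.091

The sequences differ at positions 1 (U/A), 12 (A/C).
There are 2 differences over 22 sites, so p = 2/22 = 0.091.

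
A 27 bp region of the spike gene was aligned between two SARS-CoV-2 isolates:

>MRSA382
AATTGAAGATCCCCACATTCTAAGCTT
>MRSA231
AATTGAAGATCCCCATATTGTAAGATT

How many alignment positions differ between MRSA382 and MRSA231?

3

The sequences differ at positions 16 (C/T), 20 (C/G), 25 (C/A).
That gives 3 mismatches out of 27 aligned sites, so the Hamming distance is 3.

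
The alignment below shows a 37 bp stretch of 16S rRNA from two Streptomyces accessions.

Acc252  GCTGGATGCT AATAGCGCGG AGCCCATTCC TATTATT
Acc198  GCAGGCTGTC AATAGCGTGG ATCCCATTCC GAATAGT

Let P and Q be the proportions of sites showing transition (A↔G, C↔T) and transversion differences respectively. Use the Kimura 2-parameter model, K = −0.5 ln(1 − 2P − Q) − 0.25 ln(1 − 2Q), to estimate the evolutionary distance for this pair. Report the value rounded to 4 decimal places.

0.2940

Mismatches occur at site 3 (T↔A, transversion), site 6 (A↔C, transversion), site 9 (C↔T, transition), site 10 (T↔C, transition), site 18 (C↔T, transition), site 22 (G↔T, transversion), site 31 (T↔G, transversion), site 33 (T↔A, transversion), site 36 (T↔G, transversion).
Of the 9 differences, 3 transitions and 6 transversions over 37 sites: P = 3/37 = 0.081081, Q = 6/37 = 0.162162.
d = −0.5·ln(0.675676) − 0.25·ln(0.675676) = −0.5·(-0.392042) − 0.25·(-0.392042) = 0.2940.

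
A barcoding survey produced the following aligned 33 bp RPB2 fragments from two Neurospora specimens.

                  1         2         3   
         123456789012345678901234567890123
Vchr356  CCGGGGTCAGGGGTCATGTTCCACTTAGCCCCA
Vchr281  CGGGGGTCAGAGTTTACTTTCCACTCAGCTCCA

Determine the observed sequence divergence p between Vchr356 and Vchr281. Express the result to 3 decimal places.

0.242

The sequences differ at positions 2 (C/G), 11 (G/A), 13 (G/T), 15 (C/T), 17 (T/C), 18 (G/T), 26 (T/C), 30 (C/T).
There are 8 differences over 33 sites, so p = 8/33 = 0.242.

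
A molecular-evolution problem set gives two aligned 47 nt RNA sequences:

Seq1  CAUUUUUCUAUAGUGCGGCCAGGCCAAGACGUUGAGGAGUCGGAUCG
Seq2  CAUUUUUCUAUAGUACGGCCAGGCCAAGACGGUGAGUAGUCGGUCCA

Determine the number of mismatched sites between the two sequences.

6

Differing sites — 15:G/A; 32:U/G; 37:G/U; 44:A/U; 45:U/C; 47:G/A.
That gives 6 mismatches out of 47 aligned sites, so the Hamming distance is 6.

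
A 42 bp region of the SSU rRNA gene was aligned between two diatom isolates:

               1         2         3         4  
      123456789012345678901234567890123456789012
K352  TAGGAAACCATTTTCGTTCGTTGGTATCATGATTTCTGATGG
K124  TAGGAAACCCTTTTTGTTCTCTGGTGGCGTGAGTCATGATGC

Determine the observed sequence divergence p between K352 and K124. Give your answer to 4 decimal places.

Differing sites — 10:A/C; 15:C/T; 20:G/T; 21:T/C; 26:A/G; 27:T/G; 29:A/G; 33:T/G; 35:T/C; 36:C/A; 42:G/C.
There are 11 differences over 42 sites, so p = 11/42 = 0.2619.

0.2619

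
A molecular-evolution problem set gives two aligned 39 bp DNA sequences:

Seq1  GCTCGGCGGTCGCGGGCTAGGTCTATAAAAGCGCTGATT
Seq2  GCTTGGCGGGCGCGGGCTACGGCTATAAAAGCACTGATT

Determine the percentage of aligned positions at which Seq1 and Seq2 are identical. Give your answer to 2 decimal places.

87.18%

Mismatches occur at site 4 (C→T), site 10 (T→G), site 20 (G→C), site 22 (T→G), site 33 (G→A).
34 of the 39 sites match, so the percent identity is 34/39 × 100 = 87.18%.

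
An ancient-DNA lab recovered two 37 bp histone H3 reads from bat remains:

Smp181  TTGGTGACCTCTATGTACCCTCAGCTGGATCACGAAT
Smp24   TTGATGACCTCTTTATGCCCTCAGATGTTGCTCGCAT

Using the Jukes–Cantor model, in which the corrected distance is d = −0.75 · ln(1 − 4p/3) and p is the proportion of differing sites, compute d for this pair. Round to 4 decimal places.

0.3351

Mismatches occur at site 4 (G↔A), site 13 (A↔T), site 15 (G↔A), site 17 (A↔G), site 25 (C↔A), site 28 (G↔T), site 29 (A↔T), site 30 (T↔G), site 32 (A↔T), site 35 (A↔C).
p = 10/37 = 0.270270.
d = −0.75 · ln(1 − (4/3)·0.270270) = −0.75 · ln(0.639640) = −0.75 · (-0.446850) = 0.3351.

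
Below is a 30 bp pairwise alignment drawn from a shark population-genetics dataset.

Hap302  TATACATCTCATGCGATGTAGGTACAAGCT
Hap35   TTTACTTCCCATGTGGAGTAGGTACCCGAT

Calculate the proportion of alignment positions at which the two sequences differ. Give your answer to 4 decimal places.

0.3000

Mismatches occur at site 2 (A→T), site 6 (A→T), site 9 (T→C), site 14 (C→T), site 16 (A→G), site 17 (T→A), site 26 (A→C), site 27 (A→C), site 29 (C→A).
There are 9 differences over 30 sites, so p = 9/30 = 0.3000.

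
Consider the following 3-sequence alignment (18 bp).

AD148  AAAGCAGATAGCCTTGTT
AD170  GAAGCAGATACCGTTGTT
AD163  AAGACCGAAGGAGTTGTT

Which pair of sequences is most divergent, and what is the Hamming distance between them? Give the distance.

Pairwise Hamming distances:
  AD148 vs AD170: 3
  AD148 vs AD163: 7
  AD170 vs AD163: 8
The largest is 8, between AD170 and AD163.

8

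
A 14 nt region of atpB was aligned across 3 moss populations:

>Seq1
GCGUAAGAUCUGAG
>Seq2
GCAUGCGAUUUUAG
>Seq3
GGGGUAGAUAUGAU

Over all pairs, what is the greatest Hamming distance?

8

Pairwise Hamming distances:
  Seq1 vs Seq2: 5
  Seq1 vs Seq3: 5
  Seq2 vs Seq3: 8
The largest is 8, between Seq2 and Seq3.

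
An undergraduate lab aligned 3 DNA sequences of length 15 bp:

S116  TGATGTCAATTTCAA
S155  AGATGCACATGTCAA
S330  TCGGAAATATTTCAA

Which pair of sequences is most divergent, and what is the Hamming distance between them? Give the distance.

8

Pairwise Hamming distances:
  S116 vs S155: 5
  S116 vs S330: 7
  S155 vs S330: 8
The largest is 8, between S155 and S330.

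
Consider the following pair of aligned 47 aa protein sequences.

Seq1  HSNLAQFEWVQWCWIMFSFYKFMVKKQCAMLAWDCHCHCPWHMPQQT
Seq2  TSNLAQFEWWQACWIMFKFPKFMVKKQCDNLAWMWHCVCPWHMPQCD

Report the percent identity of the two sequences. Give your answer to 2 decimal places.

Mismatches occur at site 1 (H↔T), site 10 (V↔W), site 12 (W↔A), site 18 (S↔K), site 20 (Y↔P), site 29 (A↔D), site 30 (M↔N), site 34 (D↔M), site 35 (C↔W), site 38 (H↔V), site 46 (Q↔C), site 47 (T↔D).
35 of the 47 sites match, so the percent identity is 35/47 × 100 = 74.47%.

74.47%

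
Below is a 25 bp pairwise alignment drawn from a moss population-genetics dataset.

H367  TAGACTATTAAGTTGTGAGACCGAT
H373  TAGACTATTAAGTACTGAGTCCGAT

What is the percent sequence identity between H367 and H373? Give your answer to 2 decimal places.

The sequences differ at positions 14 (T/A), 15 (G/C), 20 (A/T).
22 of the 25 sites match, so the percent identity is 22/25 × 100 = 88.00%.

88.00%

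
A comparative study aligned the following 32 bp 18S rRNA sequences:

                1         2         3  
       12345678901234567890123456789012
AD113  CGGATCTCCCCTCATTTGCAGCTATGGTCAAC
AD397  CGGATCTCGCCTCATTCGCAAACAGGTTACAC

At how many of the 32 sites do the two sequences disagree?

Differing sites — 9:C/G; 17:T/C; 21:G/A; 22:C/A; 23:T/C; 25:T/G; 27:G/T; 29:C/A; 30:A/C.
That gives 9 mismatches out of 32 aligned sites, so the Hamming distance is 9.

9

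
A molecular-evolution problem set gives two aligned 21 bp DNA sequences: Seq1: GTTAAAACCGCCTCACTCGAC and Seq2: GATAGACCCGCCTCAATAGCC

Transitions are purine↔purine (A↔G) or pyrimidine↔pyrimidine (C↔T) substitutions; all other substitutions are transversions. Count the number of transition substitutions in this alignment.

1

Differing sites — 2:T/A (Tv); 5:A/G (Ti); 7:A/C (Tv); 16:C/A (Tv); 18:C/A (Tv); 20:A/C (Tv).
Of the 6 differences, 1 transition and 5 transversions, so the answer is 1.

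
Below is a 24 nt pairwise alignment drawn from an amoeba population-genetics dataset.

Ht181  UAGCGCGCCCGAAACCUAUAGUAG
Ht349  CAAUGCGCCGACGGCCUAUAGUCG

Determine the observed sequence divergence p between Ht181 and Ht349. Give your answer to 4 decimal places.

The sequences differ at positions 1 (U/C), 3 (G/A), 4 (C/U), 10 (C/G), 11 (G/A), 12 (A/C), 13 (A/G), 14 (A/G), 23 (A/C).
There are 9 differences over 24 sites, so p = 9/24 = 0.3750.

0.3750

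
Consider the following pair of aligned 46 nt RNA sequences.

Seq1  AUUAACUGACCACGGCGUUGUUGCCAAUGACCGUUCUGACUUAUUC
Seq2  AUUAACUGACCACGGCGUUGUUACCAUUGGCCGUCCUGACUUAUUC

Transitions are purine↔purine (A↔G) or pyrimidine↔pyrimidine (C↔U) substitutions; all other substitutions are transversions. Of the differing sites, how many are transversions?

Differing sites — 23:G/A (Ti); 27:A/U (Tv); 30:A/G (Ti); 35:U/C (Ti).
Of the 4 differences, 3 transitions and 1 transversion, so the answer is 1.

1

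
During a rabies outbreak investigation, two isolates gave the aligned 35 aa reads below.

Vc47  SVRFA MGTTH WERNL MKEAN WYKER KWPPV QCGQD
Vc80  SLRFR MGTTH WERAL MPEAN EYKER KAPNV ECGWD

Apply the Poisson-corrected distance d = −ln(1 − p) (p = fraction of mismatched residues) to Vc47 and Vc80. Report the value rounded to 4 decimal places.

0.2973

Differing sites — 2:V/L; 5:A/R; 14:N/A; 17:K/P; 21:W/E; 27:W/A; 29:P/N; 31:Q/E; 34:Q/W.
p = 9/35 = 0.257143.
d = −ln(1 − 0.257143) = −ln(0.742857) = 0.2973.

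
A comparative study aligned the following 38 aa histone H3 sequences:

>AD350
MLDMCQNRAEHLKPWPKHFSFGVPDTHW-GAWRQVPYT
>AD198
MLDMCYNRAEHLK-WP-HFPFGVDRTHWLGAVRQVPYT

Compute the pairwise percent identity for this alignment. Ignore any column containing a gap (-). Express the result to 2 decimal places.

85.71%

Excluding the 3 gap columns leaves 35 comparable sites.
The sequences differ at positions 6 (Q/Y), 20 (S/P), 24 (P/D), 25 (D/R), 32 (W/V).
30 of the 35 comparable sites match, so the percent identity is 30/35 × 100 = 85.71%.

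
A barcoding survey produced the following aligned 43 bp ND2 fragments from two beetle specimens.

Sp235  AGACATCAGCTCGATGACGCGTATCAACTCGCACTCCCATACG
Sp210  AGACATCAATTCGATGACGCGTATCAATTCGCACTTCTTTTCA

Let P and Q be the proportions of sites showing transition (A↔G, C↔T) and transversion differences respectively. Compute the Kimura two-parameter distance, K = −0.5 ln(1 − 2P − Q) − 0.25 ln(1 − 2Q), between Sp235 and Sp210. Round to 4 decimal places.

Mismatches occur at site 9 (G/A, transition), site 10 (C/T, transition), site 28 (C/T, transition), site 36 (C/T, transition), site 38 (C/T, transition), site 39 (A/T, transversion), site 41 (A/T, transversion), site 43 (G/A, transition).
Of the 8 differences, 6 transitions and 2 transversions over 43 sites: P = 6/43 = 0.139535, Q = 2/43 = 0.046512.
d = −0.5·ln(0.674418) − 0.25·ln(0.906976) = −0.5·(-0.393905) − 0.25·(-0.097639) = 0.2214.

0.2214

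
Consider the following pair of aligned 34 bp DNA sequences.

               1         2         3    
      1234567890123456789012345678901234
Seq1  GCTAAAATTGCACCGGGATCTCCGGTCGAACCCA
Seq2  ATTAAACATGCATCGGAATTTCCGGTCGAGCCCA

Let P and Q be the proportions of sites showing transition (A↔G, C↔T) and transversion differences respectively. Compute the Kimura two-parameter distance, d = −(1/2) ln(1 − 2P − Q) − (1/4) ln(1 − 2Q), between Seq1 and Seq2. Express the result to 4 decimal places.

Differing sites — 1:G/A (Ti); 2:C/T (Ti); 7:A/C (Tv); 8:T/A (Tv); 13:C/T (Ti); 17:G/A (Ti); 20:C/T (Ti); 30:A/G (Ti).
Of the 8 differences, 6 transitions and 2 transversions over 34 sites: P = 6/34 = 0.176471, Q = 2/34 = 0.058824.
d = −0.5·ln(0.588234) − 0.25·ln(0.882352) = −0.5·(-0.530630) − 0.25·(-0.125164) = 0.2966.

0.2966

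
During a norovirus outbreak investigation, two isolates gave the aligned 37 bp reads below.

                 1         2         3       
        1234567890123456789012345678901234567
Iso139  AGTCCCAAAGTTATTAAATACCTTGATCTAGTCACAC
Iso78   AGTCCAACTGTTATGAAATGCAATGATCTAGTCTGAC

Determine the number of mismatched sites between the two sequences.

9

The sequences differ at positions 6 (C/A), 8 (A/C), 9 (A/T), 15 (T/G), 20 (A/G), 22 (C/A), 23 (T/A), 34 (A/T), 35 (C/G).
That gives 9 mismatches out of 37 aligned sites, so the Hamming distance is 9.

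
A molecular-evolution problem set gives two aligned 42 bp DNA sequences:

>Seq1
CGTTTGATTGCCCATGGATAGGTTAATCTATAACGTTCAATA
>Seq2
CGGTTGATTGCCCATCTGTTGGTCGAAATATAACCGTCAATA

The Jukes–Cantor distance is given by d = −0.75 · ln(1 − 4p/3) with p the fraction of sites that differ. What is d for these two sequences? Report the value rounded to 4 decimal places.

0.3222

The sequences differ at positions 3 (T/G), 16 (G/C), 17 (G/T), 18 (A/G), 20 (A/T), 24 (T/C), 25 (A/G), 27 (T/A), 28 (C/A), 35 (G/C), 36 (T/G).
p = 11/42 = 0.261905.
d = −0.75 · ln(1 − (4/3)·0.261905) = −0.75 · ln(0.650793) = −0.75 · (-0.429564) = 0.3222.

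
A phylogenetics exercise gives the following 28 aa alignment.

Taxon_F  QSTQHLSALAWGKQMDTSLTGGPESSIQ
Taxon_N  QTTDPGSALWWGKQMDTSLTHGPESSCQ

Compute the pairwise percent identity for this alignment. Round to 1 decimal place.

75.0%

Differing sites — 2:S/T; 4:Q/D; 5:H/P; 6:L/G; 10:A/W; 21:G/H; 27:I/C.
21 of the 28 sites match, so the percent identity is 21/28 × 100 = 75.0%.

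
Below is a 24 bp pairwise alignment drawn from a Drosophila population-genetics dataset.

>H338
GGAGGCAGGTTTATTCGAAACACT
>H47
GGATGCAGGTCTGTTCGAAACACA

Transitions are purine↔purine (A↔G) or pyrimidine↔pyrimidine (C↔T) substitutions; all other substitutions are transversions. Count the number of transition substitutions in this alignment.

The sequences differ at positions 4 (G/T, transversion), 11 (T/C, transition), 13 (A/G, transition), 24 (T/A, transversion).
Of the 4 differences, 2 transitions and 2 transversions, so the answer is 2.

2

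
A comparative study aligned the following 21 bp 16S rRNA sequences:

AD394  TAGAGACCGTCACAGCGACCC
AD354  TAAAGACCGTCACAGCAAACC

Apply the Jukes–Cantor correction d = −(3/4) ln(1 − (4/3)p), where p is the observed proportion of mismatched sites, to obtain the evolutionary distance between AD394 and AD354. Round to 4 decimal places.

Mismatches occur at site 3 (G/A), site 17 (G/A), site 19 (C/A).
p = 3/21 = 0.142857.
d = −0.75 · ln(1 − (4/3)·0.142857) = −0.75 · ln(0.809524) = −0.75 · (-0.211309) = 0.1585.

0.1585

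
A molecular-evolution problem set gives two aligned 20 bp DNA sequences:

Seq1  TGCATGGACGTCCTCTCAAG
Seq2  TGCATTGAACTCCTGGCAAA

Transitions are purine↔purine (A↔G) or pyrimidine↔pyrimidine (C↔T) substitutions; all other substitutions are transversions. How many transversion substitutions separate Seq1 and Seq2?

Mismatches occur at site 6 (G/T, transversion), site 9 (C/A, transversion), site 10 (G/C, transversion), site 15 (C/G, transversion), site 16 (T/G, transversion), site 20 (G/A, transition).
Of the 6 differences, 1 transition and 5 transversions, so the answer is 5.

5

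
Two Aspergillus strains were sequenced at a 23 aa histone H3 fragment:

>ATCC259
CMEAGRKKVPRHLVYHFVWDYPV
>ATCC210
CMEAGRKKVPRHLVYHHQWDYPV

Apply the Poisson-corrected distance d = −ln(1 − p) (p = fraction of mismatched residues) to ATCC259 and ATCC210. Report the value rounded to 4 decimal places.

Differing sites — 17:F/H; 18:V/Q.
p = 2/23 = 0.086957.
d = −ln(1 − 0.086957) = −ln(0.913043) = 0.0910.

0.0910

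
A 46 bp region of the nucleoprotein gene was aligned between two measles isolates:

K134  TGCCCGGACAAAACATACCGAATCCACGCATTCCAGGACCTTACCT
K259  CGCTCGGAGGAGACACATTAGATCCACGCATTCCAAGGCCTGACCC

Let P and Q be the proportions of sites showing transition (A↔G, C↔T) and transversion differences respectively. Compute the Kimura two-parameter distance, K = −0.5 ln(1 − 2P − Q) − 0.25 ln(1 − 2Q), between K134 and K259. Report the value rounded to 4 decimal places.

0.4392

Mismatches occur at site 1 (T→C, transition), site 4 (C→T, transition), site 9 (C→G, transversion), site 10 (A→G, transition), site 12 (A→G, transition), site 16 (T→C, transition), site 18 (C→T, transition), site 19 (C→T, transition), site 20 (G→A, transition), site 21 (A→G, transition), site 36 (G→A, transition), site 38 (A→G, transition), site 42 (T→G, transversion), site 46 (T→C, transition).
Of the 14 differences, 12 transitions and 2 transversions over 46 sites: P = 12/46 = 0.260870, Q = 2/46 = 0.043478.
d = −0.5·ln(0.434782) − 0.25·ln(0.913044) = −0.5·(-0.832911) − 0.25·(-0.090971) = 0.4392.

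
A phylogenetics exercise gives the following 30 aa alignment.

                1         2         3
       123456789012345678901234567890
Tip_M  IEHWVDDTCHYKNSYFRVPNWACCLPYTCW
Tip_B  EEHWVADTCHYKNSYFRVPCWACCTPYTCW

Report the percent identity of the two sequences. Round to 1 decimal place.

86.7%

The sequences differ at positions 1 (I/E), 6 (D/A), 20 (N/C), 25 (L/T).
26 of the 30 sites match, so the percent identity is 26/30 × 100 = 86.7%.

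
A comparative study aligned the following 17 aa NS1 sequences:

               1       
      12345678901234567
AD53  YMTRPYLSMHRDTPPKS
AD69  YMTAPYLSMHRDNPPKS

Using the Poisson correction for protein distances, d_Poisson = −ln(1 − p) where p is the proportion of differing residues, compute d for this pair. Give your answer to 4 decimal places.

Differing sites — 4:R/A; 13:T/N.
p = 2/17 = 0.117647.
d = −ln(1 − 0.117647) = −ln(0.882353) = 0.1252.

0.1252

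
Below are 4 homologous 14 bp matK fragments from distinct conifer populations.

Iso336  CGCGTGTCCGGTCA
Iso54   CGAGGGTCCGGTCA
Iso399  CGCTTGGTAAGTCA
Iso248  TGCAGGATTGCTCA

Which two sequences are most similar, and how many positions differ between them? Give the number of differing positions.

Pairwise Hamming distances:
  Iso336 vs Iso54: 2
  Iso336 vs Iso399: 5
  Iso336 vs Iso248: 7
  Iso54 vs Iso399: 7
  Iso54 vs Iso248: 7
  Iso399 vs Iso248: 7
The smallest is 2, between Iso336 and Iso54.

2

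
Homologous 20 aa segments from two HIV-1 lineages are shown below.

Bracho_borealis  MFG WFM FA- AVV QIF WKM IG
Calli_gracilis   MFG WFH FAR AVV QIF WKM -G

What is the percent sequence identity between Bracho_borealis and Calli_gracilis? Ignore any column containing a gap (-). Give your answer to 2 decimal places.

94.44%

Excluding the 2 gap columns leaves 18 comparable sites.
The sequences differ at position 6 (M/H).
17 of the 18 comparable sites match, so the percent identity is 17/18 × 100 = 94.44%.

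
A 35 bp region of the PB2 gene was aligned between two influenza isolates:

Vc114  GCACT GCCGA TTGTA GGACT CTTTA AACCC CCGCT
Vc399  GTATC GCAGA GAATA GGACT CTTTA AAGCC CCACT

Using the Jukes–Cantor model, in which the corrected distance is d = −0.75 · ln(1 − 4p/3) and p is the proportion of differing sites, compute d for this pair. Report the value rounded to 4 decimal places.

The sequences differ at positions 2 (C/T), 4 (C/T), 5 (T/C), 8 (C/A), 11 (T/G), 12 (T/A), 13 (G/A), 28 (C/G), 33 (G/A).
p = 9/35 = 0.257143.
d = −0.75 · ln(1 − (4/3)·0.257143) = −0.75 · ln(0.657143) = −0.75 · (-0.419854) = 0.3149.

0.3149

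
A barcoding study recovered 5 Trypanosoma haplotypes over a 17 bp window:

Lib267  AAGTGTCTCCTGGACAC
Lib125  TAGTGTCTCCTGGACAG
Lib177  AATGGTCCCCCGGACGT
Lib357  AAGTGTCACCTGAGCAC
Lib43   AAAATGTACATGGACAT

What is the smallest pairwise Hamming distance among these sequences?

Pairwise Hamming distances:
  Lib267 vs Lib125: 2
  Lib267 vs Lib177: 6
  Lib267 vs Lib357: 3
  Lib267 vs Lib43: 8
  Lib125 vs Lib177: 7
  Lib125 vs Lib357: 5
  Lib125 vs Lib43: 9
  Lib177 vs Lib357: 8
  Lib177 vs Lib43: 9
  Lib357 vs Lib43: 9
The smallest is 2, between Lib267 and Lib125.

2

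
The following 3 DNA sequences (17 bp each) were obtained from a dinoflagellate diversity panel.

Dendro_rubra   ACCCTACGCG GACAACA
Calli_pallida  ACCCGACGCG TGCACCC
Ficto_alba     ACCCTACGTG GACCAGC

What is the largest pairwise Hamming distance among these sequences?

Pairwise Hamming distances:
  Dendro_rubra vs Calli_pallida: 5
  Dendro_rubra vs Ficto_alba: 4
  Calli_pallida vs Ficto_alba: 7
The largest is 7, between Calli_pallida and Ficto_alba.

7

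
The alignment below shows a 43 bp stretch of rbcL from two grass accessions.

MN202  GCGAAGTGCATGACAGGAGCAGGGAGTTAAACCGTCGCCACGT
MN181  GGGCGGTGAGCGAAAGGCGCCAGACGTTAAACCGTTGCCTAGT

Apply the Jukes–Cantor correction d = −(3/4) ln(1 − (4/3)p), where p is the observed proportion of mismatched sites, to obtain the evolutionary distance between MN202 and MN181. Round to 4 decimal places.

The sequences differ at positions 2 (C/G), 4 (A/C), 5 (A/G), 9 (C/A), 10 (A/G), 11 (T/C), 14 (C/A), 18 (A/C), 21 (A/C), 22 (G/A), 24 (G/A), 25 (A/C), 36 (C/T), 40 (A/T), 41 (C/A).
p = 15/43 = 0.348837.
d = −0.75 · ln(1 − (4/3)·0.348837) = −0.75 · ln(0.534884) = −0.75 · (-0.625705) = 0.4693.

0.4693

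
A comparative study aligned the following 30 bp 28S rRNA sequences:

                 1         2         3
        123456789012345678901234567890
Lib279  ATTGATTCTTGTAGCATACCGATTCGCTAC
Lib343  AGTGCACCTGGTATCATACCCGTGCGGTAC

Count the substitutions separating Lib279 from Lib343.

Mismatches occur at site 2 (T→G), site 5 (A→C), site 6 (T→A), site 7 (T→C), site 10 (T→G), site 14 (G→T), site 21 (G→C), site 22 (A→G), site 24 (T→G), site 27 (C→G).
That gives 10 mismatches out of 30 aligned sites, so the Hamming distance is 10.

10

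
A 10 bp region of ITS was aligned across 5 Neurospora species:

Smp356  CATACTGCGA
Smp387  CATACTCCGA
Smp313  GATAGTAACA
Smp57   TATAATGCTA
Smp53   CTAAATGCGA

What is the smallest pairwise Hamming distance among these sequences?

1

Pairwise Hamming distances:
  Smp356 vs Smp387: 1
  Smp356 vs Smp313: 5
  Smp356 vs Smp57: 3
  Smp356 vs Smp53: 3
  Smp387 vs Smp313: 5
  Smp387 vs Smp57: 4
  Smp387 vs Smp53: 4
  Smp313 vs Smp57: 5
  Smp313 vs Smp53: 7
  Smp57 vs Smp53: 4
The smallest is 1, between Smp356 and Smp387.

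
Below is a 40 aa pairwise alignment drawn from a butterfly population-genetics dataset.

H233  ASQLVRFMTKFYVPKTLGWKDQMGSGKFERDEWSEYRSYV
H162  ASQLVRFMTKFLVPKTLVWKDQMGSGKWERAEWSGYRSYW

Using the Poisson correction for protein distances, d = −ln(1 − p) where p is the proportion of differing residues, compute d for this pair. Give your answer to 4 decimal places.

Differing sites — 12:Y/L; 18:G/V; 28:F/W; 31:D/A; 35:E/G; 40:V/W.
p = 6/40 = 0.150000.
d = −ln(1 − 0.150000) = −ln(0.850000) = 0.1625.

0.1625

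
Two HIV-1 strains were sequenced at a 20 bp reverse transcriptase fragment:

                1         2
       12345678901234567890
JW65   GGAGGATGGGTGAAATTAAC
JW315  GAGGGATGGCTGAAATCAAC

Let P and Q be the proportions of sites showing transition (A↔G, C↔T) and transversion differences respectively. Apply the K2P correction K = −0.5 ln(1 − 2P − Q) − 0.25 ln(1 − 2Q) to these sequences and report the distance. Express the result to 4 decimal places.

0.2417

Mismatches occur at site 2 (G/A, transition), site 3 (A/G, transition), site 10 (G/C, transversion), site 17 (T/C, transition).
Of the 4 differences, 3 transitions and 1 transversion over 20 sites: P = 3/20 = 0.150000, Q = 1/20 = 0.050000.
d = −0.5·ln(0.650000) − 0.25·ln(0.900000) = −0.5·(-0.430783) − 0.25·(-0.105361) = 0.2417.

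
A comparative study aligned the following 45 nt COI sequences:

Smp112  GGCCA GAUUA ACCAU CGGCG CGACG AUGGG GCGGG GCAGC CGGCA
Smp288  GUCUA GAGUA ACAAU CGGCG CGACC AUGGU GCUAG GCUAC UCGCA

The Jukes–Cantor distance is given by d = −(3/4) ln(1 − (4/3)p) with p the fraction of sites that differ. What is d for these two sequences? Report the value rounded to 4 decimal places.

0.3295

The sequences differ at positions 2 (G/U), 4 (C/U), 8 (U/G), 13 (C/A), 25 (G/C), 30 (G/U), 33 (G/U), 34 (G/A), 38 (A/U), 39 (G/A), 41 (C/U), 42 (G/C).
p = 12/45 = 0.266667.
d = −0.75 · ln(1 − (4/3)·0.266667) = −0.75 · ln(0.644444) = −0.75 · (-0.439367) = 0.3295.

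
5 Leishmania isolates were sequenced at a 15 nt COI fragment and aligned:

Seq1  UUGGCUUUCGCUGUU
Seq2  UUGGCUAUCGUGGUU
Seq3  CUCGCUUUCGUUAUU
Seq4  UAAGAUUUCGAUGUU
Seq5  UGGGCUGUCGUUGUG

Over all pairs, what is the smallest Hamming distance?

Pairwise Hamming distances:
  Seq1 vs Seq2: 3
  Seq1 vs Seq3: 4
  Seq1 vs Seq4: 4
  Seq1 vs Seq5: 4
  Seq2 vs Seq3: 5
  Seq2 vs Seq4: 6
  Seq2 vs Seq5: 4
  Seq3 vs Seq4: 6
  Seq3 vs Seq5: 6
  Seq4 vs Seq5: 6
The smallest is 3, between Seq1 and Seq2.

3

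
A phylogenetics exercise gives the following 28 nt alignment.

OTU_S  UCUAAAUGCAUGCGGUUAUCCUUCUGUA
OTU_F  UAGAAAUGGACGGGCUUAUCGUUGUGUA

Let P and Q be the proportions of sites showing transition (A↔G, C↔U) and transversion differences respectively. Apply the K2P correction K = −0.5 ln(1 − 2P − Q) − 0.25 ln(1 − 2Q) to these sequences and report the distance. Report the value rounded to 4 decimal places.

The sequences differ at positions 2 (C/A, transversion), 3 (U/G, transversion), 9 (C/G, transversion), 11 (U/C, transition), 13 (C/G, transversion), 15 (G/C, transversion), 21 (C/G, transversion), 24 (C/G, transversion).
Of the 8 differences, 1 transition and 7 transversions over 28 sites: P = 1/28 = 0.035714, Q = 7/28 = 0.250000.
d = −0.5·ln(0.678572) − 0.25·ln(0.500000) = −0.5·(-0.387765) − 0.25·(-0.693147) = 0.3672.

0.3672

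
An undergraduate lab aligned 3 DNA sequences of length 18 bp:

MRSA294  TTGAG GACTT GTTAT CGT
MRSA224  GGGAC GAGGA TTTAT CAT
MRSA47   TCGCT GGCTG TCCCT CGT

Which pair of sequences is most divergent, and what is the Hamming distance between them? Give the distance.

12

Pairwise Hamming distances:
  MRSA294 vs MRSA224: 8
  MRSA294 vs MRSA47: 9
  MRSA224 vs MRSA47: 12
The largest is 12, between MRSA224 and MRSA47.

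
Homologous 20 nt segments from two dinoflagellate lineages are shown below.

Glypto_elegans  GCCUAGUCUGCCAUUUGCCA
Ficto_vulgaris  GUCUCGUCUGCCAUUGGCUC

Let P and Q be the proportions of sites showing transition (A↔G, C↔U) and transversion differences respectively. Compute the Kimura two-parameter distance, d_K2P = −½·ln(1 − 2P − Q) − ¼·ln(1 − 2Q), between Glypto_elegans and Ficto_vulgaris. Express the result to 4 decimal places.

0.3046

The sequences differ at positions 2 (C/U, transition), 5 (A/C, transversion), 16 (U/G, transversion), 19 (C/U, transition), 20 (A/C, transversion).
Of the 5 differences, 2 transitions and 3 transversions over 20 sites: P = 2/20 = 0.100000, Q = 3/20 = 0.150000.
d = −0.5·ln(0.650000) − 0.25·ln(0.700000) = −0.5·(-0.430783) − 0.25·(-0.356675) = 0.3046.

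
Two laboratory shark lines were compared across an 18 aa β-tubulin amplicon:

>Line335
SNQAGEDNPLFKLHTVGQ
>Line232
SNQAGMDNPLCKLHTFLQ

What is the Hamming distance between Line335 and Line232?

The sequences differ at positions 6 (E/M), 11 (F/C), 16 (V/F), 17 (G/L).
That gives 4 mismatches out of 18 aligned sites, so the Hamming distance is 4.

4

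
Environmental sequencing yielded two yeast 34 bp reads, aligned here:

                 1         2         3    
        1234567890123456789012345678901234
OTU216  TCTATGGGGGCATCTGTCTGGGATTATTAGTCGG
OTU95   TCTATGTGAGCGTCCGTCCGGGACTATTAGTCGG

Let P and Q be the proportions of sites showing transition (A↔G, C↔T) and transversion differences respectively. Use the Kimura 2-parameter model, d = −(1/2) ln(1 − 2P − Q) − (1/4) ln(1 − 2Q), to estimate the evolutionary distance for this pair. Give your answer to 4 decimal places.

Mismatches occur at site 7 (G→T, transversion), site 9 (G→A, transition), site 12 (A→G, transition), site 15 (T→C, transition), site 19 (T→C, transition), site 24 (T→C, transition).
Of the 6 differences, 5 transitions and 1 transversion over 34 sites: P = 5/34 = 0.147059, Q = 1/34 = 0.029412.
d = −0.5·ln(0.676470) − 0.25·ln(0.941176) = −0.5·(-0.390867) − 0.25·(-0.060625) = 0.2106.

0.2106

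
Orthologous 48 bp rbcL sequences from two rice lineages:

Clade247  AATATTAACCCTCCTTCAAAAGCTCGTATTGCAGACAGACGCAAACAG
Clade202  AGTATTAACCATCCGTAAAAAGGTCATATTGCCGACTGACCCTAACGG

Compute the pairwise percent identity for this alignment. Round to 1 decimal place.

Mismatches occur at site 2 (A↔G), site 11 (C↔A), site 15 (T↔G), site 17 (C↔A), site 23 (C↔G), site 26 (G↔A), site 33 (A↔C), site 37 (A↔T), site 41 (G↔C), site 43 (A↔T), site 47 (A↔G).
37 of the 48 sites match, so the percent identity is 37/48 × 100 = 77.1%.

77.1%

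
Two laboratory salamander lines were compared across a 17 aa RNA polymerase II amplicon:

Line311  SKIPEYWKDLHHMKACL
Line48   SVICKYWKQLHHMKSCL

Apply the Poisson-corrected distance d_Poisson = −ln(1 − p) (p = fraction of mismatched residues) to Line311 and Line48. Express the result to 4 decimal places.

0.3483

The sequences differ at positions 2 (K/V), 4 (P/C), 5 (E/K), 9 (D/Q), 15 (A/S).
p = 5/17 = 0.294118.
d = −ln(1 − 0.294118) = −ln(0.705882) = 0.3483.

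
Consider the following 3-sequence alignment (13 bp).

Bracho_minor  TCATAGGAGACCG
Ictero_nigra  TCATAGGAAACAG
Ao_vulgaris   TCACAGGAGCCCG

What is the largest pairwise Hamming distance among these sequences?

Pairwise Hamming distances:
  Bracho_minor vs Ictero_nigra: 2
  Bracho_minor vs Ao_vulgaris: 2
  Ictero_nigra vs Ao_vulgaris: 4
The largest is 4, between Ictero_nigra and Ao_vulgaris.

4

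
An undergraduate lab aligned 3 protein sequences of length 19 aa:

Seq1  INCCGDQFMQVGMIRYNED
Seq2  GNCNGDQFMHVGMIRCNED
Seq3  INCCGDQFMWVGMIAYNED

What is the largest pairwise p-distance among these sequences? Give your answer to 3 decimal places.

0.263

Pairwise Hamming distances:
  Seq1 vs Seq2: 4
  Seq1 vs Seq3: 2
  Seq2 vs Seq3: 5
The largest is 5 mismatches, between Seq2 and Seq3; p = 5/19 = 0.263.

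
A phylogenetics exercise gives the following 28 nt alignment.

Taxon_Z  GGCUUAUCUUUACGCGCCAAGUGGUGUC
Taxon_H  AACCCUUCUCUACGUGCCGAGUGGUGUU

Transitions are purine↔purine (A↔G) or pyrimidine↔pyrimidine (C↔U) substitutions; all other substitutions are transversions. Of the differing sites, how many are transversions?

Differing sites — 1:G/A (Ti); 2:G/A (Ti); 4:U/C (Ti); 5:U/C (Ti); 6:A/U (Tv); 10:U/C (Ti); 15:C/U (Ti); 19:A/G (Ti); 28:C/U (Ti).
Of the 9 differences, 8 transitions and 1 transversion, so the answer is 1.

1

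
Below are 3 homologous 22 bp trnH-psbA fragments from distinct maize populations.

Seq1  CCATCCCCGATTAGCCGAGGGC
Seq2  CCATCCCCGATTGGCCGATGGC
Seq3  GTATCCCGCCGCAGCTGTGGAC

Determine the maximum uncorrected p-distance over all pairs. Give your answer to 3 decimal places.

Pairwise Hamming distances:
  Seq1 vs Seq2: 2
  Seq1 vs Seq3: 10
  Seq2 vs Seq3: 12
The largest is 12 mismatches, between Seq2 and Seq3; p = 12/22 = 0.545.

0.545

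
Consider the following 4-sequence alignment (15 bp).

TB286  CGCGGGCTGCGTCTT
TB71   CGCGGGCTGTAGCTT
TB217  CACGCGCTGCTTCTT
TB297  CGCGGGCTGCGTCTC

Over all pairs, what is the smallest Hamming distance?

Pairwise Hamming distances:
  TB286 vs TB71: 3
  TB286 vs TB217: 3
  TB286 vs TB297: 1
  TB71 vs TB217: 5
  TB71 vs TB297: 4
  TB217 vs TB297: 4
The smallest is 1, between TB286 and TB297.

1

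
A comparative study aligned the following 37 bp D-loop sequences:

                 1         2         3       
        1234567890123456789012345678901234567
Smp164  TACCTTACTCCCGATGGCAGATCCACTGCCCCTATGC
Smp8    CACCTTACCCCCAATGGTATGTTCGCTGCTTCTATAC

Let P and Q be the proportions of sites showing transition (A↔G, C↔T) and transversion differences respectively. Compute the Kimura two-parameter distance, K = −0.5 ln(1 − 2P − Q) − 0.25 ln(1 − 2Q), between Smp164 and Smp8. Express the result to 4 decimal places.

Mismatches occur at site 1 (T/C, transition), site 9 (T/C, transition), site 13 (G/A, transition), site 18 (C/T, transition), site 20 (G/T, transversion), site 21 (A/G, transition), site 23 (C/T, transition), site 25 (A/G, transition), site 30 (C/T, transition), site 31 (C/T, transition), site 36 (G/A, transition).
Of the 11 differences, 10 transitions and 1 transversion over 37 sites: P = 10/37 = 0.270270, Q = 1/37 = 0.027027.
d = −0.5·ln(0.432433) − 0.25·ln(0.945946) = −0.5·(-0.838328) − 0.25·(-0.055570) = 0.4331.

0.4331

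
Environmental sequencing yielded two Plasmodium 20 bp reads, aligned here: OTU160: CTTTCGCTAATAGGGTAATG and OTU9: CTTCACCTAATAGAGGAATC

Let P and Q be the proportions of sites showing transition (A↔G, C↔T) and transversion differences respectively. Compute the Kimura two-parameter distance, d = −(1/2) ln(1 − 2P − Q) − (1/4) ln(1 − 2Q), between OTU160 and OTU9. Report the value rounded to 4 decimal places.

Mismatches occur at site 4 (T→C, transition), site 5 (C→A, transversion), site 6 (G→C, transversion), site 14 (G→A, transition), site 16 (T→G, transversion), site 20 (G→C, transversion).
Of the 6 differences, 2 transitions and 4 transversions over 20 sites: P = 2/20 = 0.100000, Q = 4/20 = 0.200000.
d = −0.5·ln(0.600000) − 0.25·ln(0.600000) = −0.5·(-0.510826) − 0.25·(-0.510826) = 0.3831.

0.3831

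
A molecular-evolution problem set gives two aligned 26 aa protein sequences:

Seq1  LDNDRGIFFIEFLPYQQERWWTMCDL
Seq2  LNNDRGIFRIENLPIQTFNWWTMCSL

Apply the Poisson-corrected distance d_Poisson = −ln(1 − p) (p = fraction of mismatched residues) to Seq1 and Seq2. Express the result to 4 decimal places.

0.3677

Differing sites — 2:D/N; 9:F/R; 12:F/N; 15:Y/I; 17:Q/T; 18:E/F; 19:R/N; 25:D/S.
p = 8/26 = 0.307692.
d = −ln(1 − 0.307692) = −ln(0.692308) = 0.3677.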